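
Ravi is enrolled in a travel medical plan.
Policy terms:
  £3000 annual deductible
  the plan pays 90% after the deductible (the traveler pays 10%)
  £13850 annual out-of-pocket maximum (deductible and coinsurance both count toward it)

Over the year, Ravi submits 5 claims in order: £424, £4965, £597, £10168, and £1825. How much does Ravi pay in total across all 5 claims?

£4497.90

Bill 1, £424: all of it applies to the deductible. Cost to traveler: £424. OOP to date £424.
Bill 2, £4965: £2576 finishes the deductible; £2389 goes to coinsurance; traveler's 10% is £238.90. Traveler pays £2814.90; OOP now £3238.90.
Bill 3, £597: deductible already satisfied, so traveler's share is 10% × £597 = £59.70. Cost to traveler: £59.70. OOP to date £3298.60.
Bill 4, £10168: deductible met; 10% of £10168 = £1016.80. Traveler owes £1016.80 (running OOP £4315.40).
Bill 5, £1825: deductible met; 10% of £1825 = £182.50. Traveler owes £182.50 (running OOP £4497.90).
Total paid by the traveler: £424 + £2814.90 + £59.70 + £1016.80 + £182.50 = £4497.90.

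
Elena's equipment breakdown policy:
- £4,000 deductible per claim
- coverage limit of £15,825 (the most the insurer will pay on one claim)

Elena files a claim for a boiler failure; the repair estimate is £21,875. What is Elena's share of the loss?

Less the £4,000 deductible: £21,875 − £4,000 = £17,875.
The £15,825 per-incident cap binds; insurer pays £15,825.
Business owner's share is the uncovered remainder: £21,875 − £15,825 = £6,050.

£6,050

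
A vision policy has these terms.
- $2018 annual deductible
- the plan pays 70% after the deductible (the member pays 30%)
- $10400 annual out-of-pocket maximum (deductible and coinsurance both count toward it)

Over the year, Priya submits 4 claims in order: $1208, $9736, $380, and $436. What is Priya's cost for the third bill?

Claim 1 ($1208): fully absorbed by the deductible. Cost to member: $1208. OOP to date $1208.
Claim 2 ($9736): $810 finishes the deductible; $8926 goes to coinsurance; 30% of $8926 = $2677.80. Cost to member: $3487.80. OOP to date $4695.80.
Claim 3 ($380): deductible already satisfied, so member's share is 30% × $380 = $114. Member pays $114; OOP now $4809.80.

$114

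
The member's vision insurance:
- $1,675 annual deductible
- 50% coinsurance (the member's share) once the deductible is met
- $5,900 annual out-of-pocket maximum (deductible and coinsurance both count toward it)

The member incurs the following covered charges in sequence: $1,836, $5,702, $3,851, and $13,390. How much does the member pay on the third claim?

Claim 1 ($1,836): deductible takes $1,675, $161 remains; coinsurance $161 × 50% = $80.50. Member owes $1,755.50 (running OOP $1,755.50).
Claim 2 ($5,702): deductible already satisfied, so member's share is 50% × $5,702 = $2,851. Member pays $2,851; OOP now $4,606.50.
Claim 3 ($3,851): deductible already satisfied, so member's share is 50% × $3,851 = $1,925.50. That would push OOP to $6,532, over the $5,900 cap, so member pays $5,900 − $4,606.50 = $1,293.50.

$1,293.50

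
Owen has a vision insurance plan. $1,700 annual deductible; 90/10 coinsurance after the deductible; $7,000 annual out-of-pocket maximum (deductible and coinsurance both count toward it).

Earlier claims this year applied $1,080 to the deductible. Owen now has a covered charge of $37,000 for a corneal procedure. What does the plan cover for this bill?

$32,742

Deductible still to meet: $1,700 − $1,080 = $620.
That leaves $37,000 − $620 = $36,380 for coinsurance.
Member's 10% share of $36,380 is $3,638.
That puts the member's cost at $620 + $3,638 = $4,258 before any cap.
Cumulative spending $1,080 + $4,258 = $5,338 stays under the $7,000 maximum.
The plan picks up $37,000 − $4,258 = $32,742.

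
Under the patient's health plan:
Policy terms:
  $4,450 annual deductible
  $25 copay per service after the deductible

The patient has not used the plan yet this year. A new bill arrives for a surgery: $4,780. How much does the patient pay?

Nothing has been paid toward the $4,450 deductible, so the first $4,450 of this charge is applied there.
After the $4,450 deductible portion, $4,780 − $4,450 = $330 is subject to the copay.
Copay on this service: $25.
So the patient owes $4,450 + $25 = $4,475.

$4,475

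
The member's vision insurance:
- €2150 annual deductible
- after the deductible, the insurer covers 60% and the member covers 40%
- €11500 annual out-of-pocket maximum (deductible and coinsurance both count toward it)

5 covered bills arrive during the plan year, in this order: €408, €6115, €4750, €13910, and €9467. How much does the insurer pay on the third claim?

€2850

#1 (€408): all of it applies to the deductible. Member owes €408 (running OOP €408). Plan pays €408 − €408 = €0.
#2 (€6115): €1742 to deductible, leaving €4373; member's 40% is €1749.20. Cost to member: €3491.20. OOP to date €3899.20. Insurer: €6115 − €3491.20 = €2623.80.
#3 (€4750): deductible met; 40% of €4750 = €1900. Cost to member: €1900. OOP to date €5799.20. Insurer: €4750 − €1900 = €2850.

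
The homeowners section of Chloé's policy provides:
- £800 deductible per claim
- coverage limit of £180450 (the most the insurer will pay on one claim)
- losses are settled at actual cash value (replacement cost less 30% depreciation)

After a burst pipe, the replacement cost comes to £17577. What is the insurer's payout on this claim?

Depreciate 30%: the covered value is £17577 × 0.7 = £12303.90.
Less the £800 deductible: £12303.90 − £800 = £11503.90.
That's under the £180450 cap, so the insurer reimburses the full £11503.90.

£11503.90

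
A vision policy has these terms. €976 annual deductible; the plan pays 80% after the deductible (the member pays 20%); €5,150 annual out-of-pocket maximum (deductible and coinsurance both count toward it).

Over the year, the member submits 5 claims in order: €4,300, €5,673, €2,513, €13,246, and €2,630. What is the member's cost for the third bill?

€502.60

#1 (€4,300): deductible takes €976, €3,324 remains; coinsurance €3,324 × 20% = €664.80. Cost to member: €1,640.80. OOP to date €1,640.80.
#2 (€5,673): deductible met; 20% of €5,673 = €1,134.60. Cost to member: €1,134.60. OOP to date €2,775.40.
#3 (€2,513): deductible met; 20% of €2,513 = €502.60. Cost to member: €502.60. OOP to date €3,278.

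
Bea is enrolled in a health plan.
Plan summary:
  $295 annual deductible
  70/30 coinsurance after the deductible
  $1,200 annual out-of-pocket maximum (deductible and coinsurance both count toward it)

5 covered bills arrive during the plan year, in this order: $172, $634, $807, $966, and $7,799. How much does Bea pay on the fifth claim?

$219.80

Bill 1, $172: all of it applies to the deductible. Cost to patient: $172. OOP to date $172.
Bill 2, $634: deductible takes $123, $511 remains; patient's 30% is $153.30. Cost to patient: $276.30. OOP to date $448.30.
Bill 3, $807: deductible already satisfied, so patient's share is 30% × $807 = $242.10. Patient owes $242.10 (running OOP $690.40).
Bill 4, $966: 30% coinsurance on $966 = $289.80. Patient pays $289.80; OOP now $980.20.
Bill 5, $7,799: 30% coinsurance on $7,799 = $2,339.70. Adding that to $980.20 gives $3,319.90, past the $1,200 cap; patient pays only $1,200 − $980.20 = $219.80.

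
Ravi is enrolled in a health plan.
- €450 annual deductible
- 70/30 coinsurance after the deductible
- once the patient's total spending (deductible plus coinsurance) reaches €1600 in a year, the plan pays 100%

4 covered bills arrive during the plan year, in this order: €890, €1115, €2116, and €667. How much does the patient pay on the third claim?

#1 (€890): €450 finishes the deductible; €440 goes to coinsurance; patient's 30% is €132. Patient pays €582; OOP now €582.
#2 (€1115): deductible met; 30% of €1115 = €334.50. Cost to patient: €334.50. OOP to date €916.50.
#3 (€2116): 30% coinsurance on €2116 = €634.80. Patient owes €634.80 (running OOP €1551.30).

€634.80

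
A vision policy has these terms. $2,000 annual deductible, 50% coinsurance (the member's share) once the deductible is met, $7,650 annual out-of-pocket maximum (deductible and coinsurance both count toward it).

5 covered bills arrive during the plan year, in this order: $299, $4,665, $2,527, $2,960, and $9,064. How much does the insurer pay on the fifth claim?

Claim 1 — $299: entire amount goes to the deductible. Member pays $299; OOP now $299. Insurer: $299 − $299 = $0.
Claim 2 — $4,665: deductible takes $1,701, $2,964 remains; coinsurance $2,964 × 50% = $1,482. Member owes $3,183 (running OOP $3,482). Insurer: $4,665 − $3,183 = $1,482.
Claim 3 — $2,527: deductible met; 50% of $2,527 = $1,263.50. Member pays $1,263.50; OOP now $4,745.50. Insurer: $2,527 − $1,263.50 = $1,263.50.
Claim 4 — $2,960: 50% coinsurance on $2,960 = $1,480. Member pays $1,480; OOP now $6,225.50. Plan pays $2,960 − $1,480 = $1,480.
Claim 5 — $9,064: 50% coinsurance on $9,064 = $4,532. OOP would hit $10,757.50 > $7,650, so the cap limits the member to $7,650 − $6,225.50 = $1,424.50. Plan pays $9,064 − $1,424.50 = $7,639.50.

$7,639.50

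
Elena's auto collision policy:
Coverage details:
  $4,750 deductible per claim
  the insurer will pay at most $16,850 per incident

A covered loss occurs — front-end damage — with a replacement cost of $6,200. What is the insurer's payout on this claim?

$1,450

Subtract the deductible: $6,200 − $4,750 = $1,450.
That's under the $16,850 cap, so the insurer reimburses the full $1,450.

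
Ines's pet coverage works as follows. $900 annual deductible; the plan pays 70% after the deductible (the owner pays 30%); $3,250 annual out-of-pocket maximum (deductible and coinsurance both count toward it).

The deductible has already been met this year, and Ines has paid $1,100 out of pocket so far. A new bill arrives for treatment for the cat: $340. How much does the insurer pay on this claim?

$238

The deductible is already satisfied, so the full bill goes to coinsurance.
30% of $340 = $102 falls to the owner.
Cumulative spending $1,100 + $102 = $1,202 stays under the $3,250 maximum.
The insurer covers the remainder: $340 − $102 = $238.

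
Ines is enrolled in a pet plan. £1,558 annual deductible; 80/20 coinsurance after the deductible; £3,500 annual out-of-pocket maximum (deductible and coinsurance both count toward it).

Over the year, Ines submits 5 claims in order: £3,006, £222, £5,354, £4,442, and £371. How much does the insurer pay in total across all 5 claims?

Bill 1, £3,006: £1,558 to deductible, leaving £1,448; 20% of £1,448 = £289.60. Owner pays £1,847.60; OOP now £1,847.60. Plan pays £3,006 − £1,847.60 = £1,158.40.
Bill 2, £222: deductible met; 20% of £222 = £44.40. Owner owes £44.40 (running OOP £1,892). Plan pays £222 − £44.40 = £177.60.
Bill 3, £5,354: deductible met; 20% of £5,354 = £1,070.80. Owner pays £1,070.80; OOP now £2,962.80. Plan pays £5,354 − £1,070.80 = £4,283.20.
Bill 4, £4,442: 20% coinsurance on £4,442 = £888.40. Adding that to £2,962.80 gives £3,851.20, past the £3,500 cap; owner pays only £3,500 − £2,962.80 = £537.20. Plan pays £4,442 − £537.20 = £3,904.80.
Bill 5, £371: deductible met; 20% of £371 = £74.20. OOP would hit £3,574.20 > £3,500, so the cap limits the owner to £3,500 − £3,500 = £0. Plan pays £371 − £0 = £371.
Insurer total = bills − owner's total = £13,395 − £3,500 = £9,895.

£9,895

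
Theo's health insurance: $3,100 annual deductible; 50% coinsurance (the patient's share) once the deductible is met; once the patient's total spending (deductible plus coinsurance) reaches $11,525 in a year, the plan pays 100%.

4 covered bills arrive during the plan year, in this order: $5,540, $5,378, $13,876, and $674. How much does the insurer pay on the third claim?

Claim 1 — $5,540: $3,100 finishes the deductible; $2,440 goes to coinsurance; coinsurance $2,440 × 50% = $1,220. Patient pays $4,320; OOP now $4,320. Insurer: $5,540 − $4,320 = $1,220.
Claim 2 — $5,378: deductible already satisfied, so patient's share is 50% × $5,378 = $2,689. Patient owes $2,689 (running OOP $7,009). Insurer: $5,378 − $2,689 = $2,689.
Claim 3 — $13,876: 50% coinsurance on $13,876 = $6,938. OOP would hit $13,947 > $11,525, so the cap limits the patient to $11,525 − $7,009 = $4,516. Plan pays $13,876 − $4,516 = $9,360.

$9,360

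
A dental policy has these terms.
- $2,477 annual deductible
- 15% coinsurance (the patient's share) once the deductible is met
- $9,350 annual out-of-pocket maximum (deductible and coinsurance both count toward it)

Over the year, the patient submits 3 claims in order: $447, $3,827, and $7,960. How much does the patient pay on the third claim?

#1 ($447): fully absorbed by the deductible. Patient pays $447; OOP now $447.
#2 ($3,827): $2,030 finishes the deductible; $1,797 goes to coinsurance; patient's 15% is $269.55. Patient pays $2,299.55; OOP now $2,746.55.
#3 ($7,960): deductible met; 15% of $7,960 = $1,194. Patient pays $1,194; OOP now $3,940.55.

$1,194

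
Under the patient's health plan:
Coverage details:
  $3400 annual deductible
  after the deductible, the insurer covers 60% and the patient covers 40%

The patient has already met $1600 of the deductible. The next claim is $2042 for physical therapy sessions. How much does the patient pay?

$1896.80

Remaining deductible: $3400 − $1600 = $1800.
After the $1800 deductible portion, $2042 − $1800 = $242 is subject to coinsurance.
Patient's 40% share of $242 is $96.80.
So the patient owes $1800 + $96.80 = $1896.80.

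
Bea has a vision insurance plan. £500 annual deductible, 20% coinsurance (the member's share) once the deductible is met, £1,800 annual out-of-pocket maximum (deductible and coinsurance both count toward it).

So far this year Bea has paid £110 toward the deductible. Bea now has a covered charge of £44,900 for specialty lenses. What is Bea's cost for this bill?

£110 of the £500 deductible is already met, leaving £390.
The remaining £44,510 (= £44,900 − £390) moves to coinsurance.
Member's 20% share of £44,510 is £8,902.
Member responsibility before any cap: £390 + £8,902 = £9,292.
That would bring total out-of-pocket to £9,402, past the £1,800 cap. The member is capped at £1,800 − £110 = £1,690 on this claim.

£1,690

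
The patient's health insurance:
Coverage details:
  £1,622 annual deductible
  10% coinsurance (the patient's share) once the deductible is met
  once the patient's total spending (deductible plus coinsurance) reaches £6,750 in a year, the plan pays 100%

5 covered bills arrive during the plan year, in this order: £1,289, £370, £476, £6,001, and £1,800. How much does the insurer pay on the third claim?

Bill 1, £1,289: all of it applies to the deductible. Patient pays £1,289; OOP now £1,289. Plan pays £1,289 − £1,289 = £0.
Bill 2, £370: deductible takes £333, £37 remains; coinsurance £37 × 10% = £3.70. Patient owes £336.70 (running OOP £1,625.70). Insurer: £370 − £336.70 = £33.30.
Bill 3, £476: deductible met; 10% of £476 = £47.60. Patient pays £47.60; OOP now £1,673.30. Insurer: £476 − £47.60 = £428.40.

£428.40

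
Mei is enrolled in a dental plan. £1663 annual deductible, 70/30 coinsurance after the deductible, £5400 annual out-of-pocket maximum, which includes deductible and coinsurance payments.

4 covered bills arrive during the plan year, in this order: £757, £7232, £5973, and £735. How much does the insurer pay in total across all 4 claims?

£9297

Claim 1 — £757: entire amount goes to the deductible. Patient owes £757 (running OOP £757). Insurer: £757 − £757 = £0.
Claim 2 — £7232: £906 finishes the deductible; £6326 goes to coinsurance; patient's 30% is £1897.80. Patient owes £2803.80 (running OOP £3560.80). Plan pays £7232 − £2803.80 = £4428.20.
Claim 3 — £5973: 30% coinsurance on £5973 = £1791.90. Cost to patient: £1791.90. OOP to date £5352.70. Insurer: £5973 − £1791.90 = £4181.10.
Claim 4 — £735: deductible met; 30% of £735 = £220.50. Adding that to £5352.70 gives £5573.20, past the £5400 cap; patient pays only £5400 − £5352.70 = £47.30. Insurer: £735 − £47.30 = £687.70.
Insurer total: £0 + £4428.20 + £4181.10 + £687.70 = £9297.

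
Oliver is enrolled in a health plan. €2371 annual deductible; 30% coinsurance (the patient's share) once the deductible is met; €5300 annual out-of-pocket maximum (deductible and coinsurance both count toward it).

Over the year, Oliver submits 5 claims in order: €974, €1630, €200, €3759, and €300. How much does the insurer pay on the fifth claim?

€210

Bill 1, €974: all of it applies to the deductible. Patient owes €974 (running OOP €974). Insurer: €974 − €974 = €0.
Bill 2, €1630: €1397 finishes the deductible; €233 goes to coinsurance; 30% of €233 = €69.90. Patient owes €1466.90 (running OOP €2440.90). Insurer: €1630 − €1466.90 = €163.10.
Bill 3, €200: deductible already satisfied, so patient's share is 30% × €200 = €60. Patient owes €60 (running OOP €2500.90). Plan pays €200 − €60 = €140.
Bill 4, €3759: deductible already satisfied, so patient's share is 30% × €3759 = €1127.70. Patient owes €1127.70 (running OOP €3628.60). Plan pays €3759 − €1127.70 = €2631.30.
Bill 5, €300: deductible already satisfied, so patient's share is 30% × €300 = €90. Patient pays €90; OOP now €3718.60. Plan pays €300 − €90 = €210.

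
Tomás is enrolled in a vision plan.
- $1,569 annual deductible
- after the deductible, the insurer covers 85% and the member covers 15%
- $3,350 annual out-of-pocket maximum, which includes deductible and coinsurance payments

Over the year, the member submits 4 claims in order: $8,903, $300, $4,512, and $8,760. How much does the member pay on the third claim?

#1 ($8,903): deductible takes $1,569, $7,334 remains; 15% of $7,334 = $1,100.10. Member pays $2,669.10; OOP now $2,669.10.
#2 ($300): 15% coinsurance on $300 = $45. Member owes $45 (running OOP $2,714.10).
#3 ($4,512): deductible already satisfied, so member's share is 15% × $4,512 = $676.80. Adding that to $2,714.10 gives $3,390.90, past the $3,350 cap; member pays only $3,350 − $2,714.10 = $635.90.

$635.90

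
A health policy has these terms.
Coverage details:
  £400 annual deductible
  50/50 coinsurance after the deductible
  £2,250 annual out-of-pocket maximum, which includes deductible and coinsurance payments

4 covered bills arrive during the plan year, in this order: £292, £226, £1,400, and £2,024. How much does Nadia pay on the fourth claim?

#1 (£292): entire amount goes to the deductible. Cost to patient: £292. OOP to date £292.
#2 (£226): deductible takes £108, £118 remains; 50% of £118 = £59. Patient pays £167; OOP now £459.
#3 (£1,400): deductible met; 50% of £1,400 = £700. Patient owes £700 (running OOP £1,159).
#4 (£2,024): deductible met; 50% of £2,024 = £1,012. Cost to patient: £1,012. OOP to date £2,171.

£1,012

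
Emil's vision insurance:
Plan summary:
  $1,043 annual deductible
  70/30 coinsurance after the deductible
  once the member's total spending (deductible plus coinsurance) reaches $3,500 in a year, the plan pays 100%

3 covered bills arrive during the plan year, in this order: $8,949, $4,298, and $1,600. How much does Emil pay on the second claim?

Claim 1 ($8,949): deductible takes $1,043, $7,906 remains; coinsurance $7,906 × 30% = $2,371.80. Cost to member: $3,414.80. OOP to date $3,414.80.
Claim 2 ($4,298): deductible already satisfied, so member's share is 30% × $4,298 = $1,289.40. Adding that to $3,414.80 gives $4,704.20, past the $3,500 cap; member pays only $3,500 − $3,414.80 = $85.20.

$85.20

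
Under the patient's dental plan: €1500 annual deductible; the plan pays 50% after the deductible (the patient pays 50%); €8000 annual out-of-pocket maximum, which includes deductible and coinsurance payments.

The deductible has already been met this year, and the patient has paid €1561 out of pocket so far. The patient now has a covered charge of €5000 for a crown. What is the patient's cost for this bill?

€2500

The deductible is already satisfied, so the full bill goes to coinsurance.
50% of €5000 = €2500 falls to the patient.
Cumulative spending €1561 + €2500 = €4061 stays under the €8000 maximum.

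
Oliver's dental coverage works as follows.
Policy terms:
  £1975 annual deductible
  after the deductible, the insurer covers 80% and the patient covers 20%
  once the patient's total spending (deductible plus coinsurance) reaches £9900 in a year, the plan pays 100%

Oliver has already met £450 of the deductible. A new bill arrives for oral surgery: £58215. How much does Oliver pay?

£9450

Deductible still to meet: £1975 − £450 = £1525.
That leaves £58215 − £1525 = £56690 for coinsurance.
20% of £56690 = £11338 falls to the patient.
So the patient owes £1525 + £11338 = £12863 before any cap.
Year-to-date out-of-pocket would reach £450 + £12863 = £13313, above the £9900 maximum, so the patient pays only £9900 − £450 = £9450.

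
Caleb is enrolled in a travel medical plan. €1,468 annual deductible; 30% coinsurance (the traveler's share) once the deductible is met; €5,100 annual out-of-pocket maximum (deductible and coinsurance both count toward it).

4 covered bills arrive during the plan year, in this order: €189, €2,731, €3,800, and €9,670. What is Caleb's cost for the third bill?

€1,140

#1 (€189): entire amount goes to the deductible. Traveler owes €189 (running OOP €189).
#2 (€2,731): deductible takes €1,279, €1,452 remains; coinsurance €1,452 × 30% = €435.60. Cost to traveler: €1,714.60. OOP to date €1,903.60.
#3 (€3,800): 30% coinsurance on €3,800 = €1,140. Traveler pays €1,140; OOP now €3,043.60.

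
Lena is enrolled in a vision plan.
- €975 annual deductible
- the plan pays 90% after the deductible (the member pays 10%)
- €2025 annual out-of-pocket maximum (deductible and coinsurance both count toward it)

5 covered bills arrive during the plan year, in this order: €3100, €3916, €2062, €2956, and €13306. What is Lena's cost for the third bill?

€206.20

Claim 1 (€3100): €975 finishes the deductible; €2125 goes to coinsurance; 10% of €2125 = €212.50. Member pays €1187.50; OOP now €1187.50.
Claim 2 (€3916): deductible met; 10% of €3916 = €391.60. Member owes €391.60 (running OOP €1579.10).
Claim 3 (€2062): deductible already satisfied, so member's share is 10% × €2062 = €206.20. Cost to member: €206.20. OOP to date €1785.30.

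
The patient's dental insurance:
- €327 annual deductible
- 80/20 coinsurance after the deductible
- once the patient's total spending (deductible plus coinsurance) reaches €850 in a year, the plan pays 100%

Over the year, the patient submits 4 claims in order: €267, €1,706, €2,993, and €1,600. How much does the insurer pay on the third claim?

#1 (€267): all of it applies to the deductible. Patient pays €267; OOP now €267. Plan pays €267 − €267 = €0.
#2 (€1,706): €60 finishes the deductible; €1,646 goes to coinsurance; coinsurance €1,646 × 20% = €329.20. Patient owes €389.20 (running OOP €656.20). Insurer: €1,706 − €389.20 = €1,316.80.
#3 (€2,993): deductible met; 20% of €2,993 = €598.60. Adding that to €656.20 gives €1,254.80, past the €850 cap; patient pays only €850 − €656.20 = €193.80. Plan pays €2,993 − €193.80 = €2,799.20.

€2,799.20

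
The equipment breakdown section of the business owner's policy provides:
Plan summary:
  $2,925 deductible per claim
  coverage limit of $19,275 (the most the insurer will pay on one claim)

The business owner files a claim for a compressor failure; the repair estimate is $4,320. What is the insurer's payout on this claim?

After the deductible, $4,320 − $2,925 = $1,395 remains.
That's under the $19,275 cap, so the insurer reimburses the full $1,395.

$1,395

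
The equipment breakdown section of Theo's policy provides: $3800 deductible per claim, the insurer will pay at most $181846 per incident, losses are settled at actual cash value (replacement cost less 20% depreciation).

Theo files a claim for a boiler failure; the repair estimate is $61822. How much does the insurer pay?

Depreciate 20%: the covered value is $61822 × 0.8 = $49457.60.
After the deductible, $49457.60 − $3800 = $45657.60 remains.
That's under the $181846 cap, so the insurer reimburses the full $45657.60.

$45657.60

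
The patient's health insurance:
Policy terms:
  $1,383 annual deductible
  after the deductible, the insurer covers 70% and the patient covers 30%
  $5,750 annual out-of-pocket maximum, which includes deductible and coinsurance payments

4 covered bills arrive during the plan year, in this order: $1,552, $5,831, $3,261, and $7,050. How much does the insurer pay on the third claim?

Bill 1, $1,552: $1,383 finishes the deductible; $169 goes to coinsurance; 30% of $169 = $50.70. Patient owes $1,433.70 (running OOP $1,433.70). Plan pays $1,552 − $1,433.70 = $118.30.
Bill 2, $5,831: 30% coinsurance on $5,831 = $1,749.30. Cost to patient: $1,749.30. OOP to date $3,183. Insurer: $5,831 − $1,749.30 = $4,081.70.
Bill 3, $3,261: deductible already satisfied, so patient's share is 30% × $3,261 = $978.30. Cost to patient: $978.30. OOP to date $4,161.30. Insurer: $3,261 − $978.30 = $2,282.70.

$2,282.70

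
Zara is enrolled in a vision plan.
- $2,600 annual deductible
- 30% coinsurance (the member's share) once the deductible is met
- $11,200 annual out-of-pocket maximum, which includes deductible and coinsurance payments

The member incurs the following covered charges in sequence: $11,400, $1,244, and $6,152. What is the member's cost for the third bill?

$1,845.60

Claim 1 — $11,400: $2,600 to deductible, leaving $8,800; coinsurance $8,800 × 30% = $2,640. Cost to member: $5,240. OOP to date $5,240.
Claim 2 — $1,244: 30% coinsurance on $1,244 = $373.20. Member owes $373.20 (running OOP $5,613.20).
Claim 3 — $6,152: deductible met; 30% of $6,152 = $1,845.60. Member owes $1,845.60 (running OOP $7,458.80).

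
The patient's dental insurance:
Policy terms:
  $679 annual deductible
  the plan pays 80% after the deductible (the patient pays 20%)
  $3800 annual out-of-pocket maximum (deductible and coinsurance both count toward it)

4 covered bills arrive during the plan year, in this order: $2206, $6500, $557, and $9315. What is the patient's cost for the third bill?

Bill 1, $2206: $679 to deductible, leaving $1527; 20% of $1527 = $305.40. Patient owes $984.40 (running OOP $984.40).
Bill 2, $6500: deductible met; 20% of $6500 = $1300. Patient owes $1300 (running OOP $2284.40).
Bill 3, $557: 20% coinsurance on $557 = $111.40. Cost to patient: $111.40. OOP to date $2395.80.

$111.40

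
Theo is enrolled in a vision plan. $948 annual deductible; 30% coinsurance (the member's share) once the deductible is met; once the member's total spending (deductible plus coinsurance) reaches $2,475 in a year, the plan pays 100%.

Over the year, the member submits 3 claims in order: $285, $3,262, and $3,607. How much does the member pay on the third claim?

#1 ($285): entire amount goes to the deductible. Member pays $285; OOP now $285.
#2 ($3,262): $663 finishes the deductible; $2,599 goes to coinsurance; 30% of $2,599 = $779.70. Member pays $1,442.70; OOP now $1,727.70.
#3 ($3,607): deductible already satisfied, so member's share is 30% × $3,607 = $1,082.10. Adding that to $1,727.70 gives $2,809.80, past the $2,475 cap; member pays only $2,475 − $1,727.70 = $747.30.

$747.30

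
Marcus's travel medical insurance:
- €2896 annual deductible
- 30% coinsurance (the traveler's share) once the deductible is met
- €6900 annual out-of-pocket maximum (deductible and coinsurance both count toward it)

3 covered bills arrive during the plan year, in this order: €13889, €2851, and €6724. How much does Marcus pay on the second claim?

Claim 1 (€13889): €2896 to deductible, leaving €10993; traveler's 30% is €3297.90. Traveler pays €6193.90; OOP now €6193.90.
Claim 2 (€2851): 30% coinsurance on €2851 = €855.30. OOP would hit €7049.20 > €6900, so the cap limits the traveler to €6900 − €6193.90 = €706.10.

€706.10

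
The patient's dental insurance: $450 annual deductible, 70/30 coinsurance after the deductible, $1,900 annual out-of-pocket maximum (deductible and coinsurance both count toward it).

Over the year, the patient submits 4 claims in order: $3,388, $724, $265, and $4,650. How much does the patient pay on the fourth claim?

$271.90

#1 ($3,388): deductible takes $450, $2,938 remains; 30% of $2,938 = $881.40. Patient pays $1,331.40; OOP now $1,331.40.
#2 ($724): deductible met; 30% of $724 = $217.20. Patient owes $217.20 (running OOP $1,548.60).
#3 ($265): deductible met; 30% of $265 = $79.50. Cost to patient: $79.50. OOP to date $1,628.10.
#4 ($4,650): deductible already satisfied, so patient's share is 30% × $4,650 = $1,395. OOP would hit $3,023.10 > $1,900, so the cap limits the patient to $1,900 − $1,628.10 = $271.90.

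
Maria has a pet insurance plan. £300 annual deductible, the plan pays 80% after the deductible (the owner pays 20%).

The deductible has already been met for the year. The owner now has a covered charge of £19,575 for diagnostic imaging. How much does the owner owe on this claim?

The deductible is already satisfied, so the full bill goes to coinsurance.
Owner's 20% share of £19,575 is £3,915.

£3,915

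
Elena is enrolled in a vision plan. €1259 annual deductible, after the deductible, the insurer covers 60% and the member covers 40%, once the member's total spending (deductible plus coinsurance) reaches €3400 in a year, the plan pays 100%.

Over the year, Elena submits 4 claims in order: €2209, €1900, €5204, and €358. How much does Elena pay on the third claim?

Claim 1 — €2209: €1259 to deductible, leaving €950; coinsurance €950 × 40% = €380. Member owes €1639 (running OOP €1639).
Claim 2 — €1900: deductible met; 40% of €1900 = €760. Cost to member: €760. OOP to date €2399.
Claim 3 — €5204: deductible already satisfied, so member's share is 40% × €5204 = €2081.60. Adding that to €2399 gives €4480.60, past the €3400 cap; member pays only €3400 − €2399 = €1001.

€1001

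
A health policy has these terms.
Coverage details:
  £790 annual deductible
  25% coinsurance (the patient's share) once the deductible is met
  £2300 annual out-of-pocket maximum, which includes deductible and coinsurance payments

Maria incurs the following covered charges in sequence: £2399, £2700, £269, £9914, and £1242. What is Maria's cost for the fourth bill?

Bill 1, £2399: £790 to deductible, leaving £1609; patient's 25% is £402.25. Patient owes £1192.25 (running OOP £1192.25).
Bill 2, £2700: deductible met; 25% of £2700 = £675. Patient owes £675 (running OOP £1867.25).
Bill 3, £269: deductible already satisfied, so patient's share is 25% × £269 = £67.25. Patient pays £67.25; OOP now £1934.50.
Bill 4, £9914: deductible already satisfied, so patient's share is 25% × £9914 = £2478.50. That would push OOP to £4413, over the £2300 cap, so patient pays £2300 − £1934.50 = £365.50.

£365.50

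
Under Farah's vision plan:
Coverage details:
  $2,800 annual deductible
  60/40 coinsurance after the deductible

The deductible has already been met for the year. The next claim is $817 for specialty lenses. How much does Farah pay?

$326.80

With the deductible met, the entire $817 is subject to coinsurance.
Member's 40% share of $817 is $326.80.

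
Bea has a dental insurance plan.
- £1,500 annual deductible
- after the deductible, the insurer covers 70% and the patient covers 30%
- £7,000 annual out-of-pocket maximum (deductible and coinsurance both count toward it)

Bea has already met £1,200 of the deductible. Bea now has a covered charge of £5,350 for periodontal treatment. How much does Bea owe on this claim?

£1,815

Remaining deductible: £1,500 − £1,200 = £300.
The remaining £5,050 (= £5,350 − £300) moves to coinsurance.
Patient's 30% share of £5,050 is £1,515.
That puts the patient's cost at £300 + £1,515 = £1,815 before any cap.
Cumulative spending £1,200 + £1,815 = £3,015 stays under the £7,000 maximum.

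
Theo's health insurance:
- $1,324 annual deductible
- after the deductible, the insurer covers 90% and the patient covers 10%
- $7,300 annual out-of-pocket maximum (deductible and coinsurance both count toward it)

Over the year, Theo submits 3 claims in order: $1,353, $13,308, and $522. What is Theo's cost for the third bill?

$52.20

Bill 1, $1,353: $1,324 to deductible, leaving $29; 10% of $29 = $2.90. Cost to patient: $1,326.90. OOP to date $1,326.90.
Bill 2, $13,308: deductible already satisfied, so patient's share is 10% × $13,308 = $1,330.80. Patient owes $1,330.80 (running OOP $2,657.70).
Bill 3, $522: 10% coinsurance on $522 = $52.20. Patient owes $52.20 (running OOP $2,709.90).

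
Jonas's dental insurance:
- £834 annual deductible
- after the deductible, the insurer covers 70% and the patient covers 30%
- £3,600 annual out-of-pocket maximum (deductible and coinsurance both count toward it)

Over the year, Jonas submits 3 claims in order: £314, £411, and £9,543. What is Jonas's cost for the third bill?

£2,875

Claim 1 (£314): fully absorbed by the deductible. Patient pays £314; OOP now £314.
Claim 2 (£411): entire amount goes to the deductible. Patient owes £411 (running OOP £725).
Claim 3 (£9,543): £109 finishes the deductible; £9,434 goes to coinsurance; 30% of £9,434 = £2,830.20. Together that's £109 + £2,830.20 = £2,939.20. Adding that to £725 gives £3,664.20, past the £3,600 cap; patient pays only £3,600 − £725 = £2,875.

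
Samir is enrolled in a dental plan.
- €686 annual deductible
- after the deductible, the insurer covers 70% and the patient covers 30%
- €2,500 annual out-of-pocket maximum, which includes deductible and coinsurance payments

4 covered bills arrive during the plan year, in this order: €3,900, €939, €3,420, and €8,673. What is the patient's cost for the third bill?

€568.10

#1 (€3,900): €686 to deductible, leaving €3,214; 30% of €3,214 = €964.20. Cost to patient: €1,650.20. OOP to date €1,650.20.
#2 (€939): deductible already satisfied, so patient's share is 30% × €939 = €281.70. Patient pays €281.70; OOP now €1,931.90.
#3 (€3,420): deductible met; 30% of €3,420 = €1,026. OOP would hit €2,957.90 > €2,500, so the cap limits the patient to €2,500 − €1,931.90 = €568.10.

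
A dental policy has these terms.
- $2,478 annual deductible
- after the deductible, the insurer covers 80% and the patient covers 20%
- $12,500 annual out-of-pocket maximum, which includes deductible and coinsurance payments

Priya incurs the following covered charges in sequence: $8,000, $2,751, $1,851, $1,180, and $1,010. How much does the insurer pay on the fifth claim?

$808

Bill 1, $8,000: deductible takes $2,478, $5,522 remains; patient's 20% is $1,104.40. Patient pays $3,582.40; OOP now $3,582.40. Insurer: $8,000 − $3,582.40 = $4,417.60.
Bill 2, $2,751: deductible already satisfied, so patient's share is 20% × $2,751 = $550.20. Patient owes $550.20 (running OOP $4,132.60). Plan pays $2,751 − $550.20 = $2,200.80.
Bill 3, $1,851: deductible met; 20% of $1,851 = $370.20. Cost to patient: $370.20. OOP to date $4,502.80. Insurer: $1,851 − $370.20 = $1,480.80.
Bill 4, $1,180: deductible already satisfied, so patient's share is 20% × $1,180 = $236. Patient owes $236 (running OOP $4,738.80). Insurer: $1,180 − $236 = $944.
Bill 5, $1,010: deductible met; 20% of $1,010 = $202. Cost to patient: $202. OOP to date $4,940.80. Plan pays $1,010 − $202 = $808.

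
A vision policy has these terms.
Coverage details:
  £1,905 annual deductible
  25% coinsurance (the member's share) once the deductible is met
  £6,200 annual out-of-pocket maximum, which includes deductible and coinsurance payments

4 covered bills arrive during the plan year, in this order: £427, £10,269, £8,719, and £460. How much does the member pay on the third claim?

Claim 1 (£427): entire amount goes to the deductible. Member owes £427 (running OOP £427).
Claim 2 (£10,269): £1,478 to deductible, leaving £8,791; member's 25% is £2,197.75. Member owes £3,675.75 (running OOP £4,102.75).
Claim 3 (£8,719): 25% coinsurance on £8,719 = £2,179.75. OOP would hit £6,282.50 > £6,200, so the cap limits the member to £6,200 − £4,102.75 = £2,097.25.

£2,097.25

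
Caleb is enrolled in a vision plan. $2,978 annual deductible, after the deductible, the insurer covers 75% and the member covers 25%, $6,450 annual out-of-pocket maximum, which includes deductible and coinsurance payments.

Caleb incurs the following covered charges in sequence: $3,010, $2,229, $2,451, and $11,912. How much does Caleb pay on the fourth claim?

$2,294

Claim 1 — $3,010: $2,978 finishes the deductible; $32 goes to coinsurance; coinsurance $32 × 25% = $8. Cost to member: $2,986. OOP to date $2,986.
Claim 2 — $2,229: 25% coinsurance on $2,229 = $557.25. Cost to member: $557.25. OOP to date $3,543.25.
Claim 3 — $2,451: 25% coinsurance on $2,451 = $612.75. Member owes $612.75 (running OOP $4,156).
Claim 4 — $11,912: deductible met; 25% of $11,912 = $2,978. OOP would hit $7,134 > $6,450, so the cap limits the member to $6,450 − $4,156 = $2,294.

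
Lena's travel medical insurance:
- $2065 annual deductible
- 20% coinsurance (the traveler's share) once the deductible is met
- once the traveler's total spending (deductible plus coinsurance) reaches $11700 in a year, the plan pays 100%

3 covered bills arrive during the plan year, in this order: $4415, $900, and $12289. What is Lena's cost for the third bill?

#1 ($4415): $2065 finishes the deductible; $2350 goes to coinsurance; traveler's 20% is $470. Traveler pays $2535; OOP now $2535.
#2 ($900): 20% coinsurance on $900 = $180. Traveler owes $180 (running OOP $2715).
#3 ($12289): 20% coinsurance on $12289 = $2457.80. Traveler pays $2457.80; OOP now $5172.80.

$2457.80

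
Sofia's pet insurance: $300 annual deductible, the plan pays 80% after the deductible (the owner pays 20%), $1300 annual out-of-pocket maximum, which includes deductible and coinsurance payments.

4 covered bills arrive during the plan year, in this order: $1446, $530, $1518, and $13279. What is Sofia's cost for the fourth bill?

Claim 1 — $1446: $300 finishes the deductible; $1146 goes to coinsurance; owner's 20% is $229.20. Cost to owner: $529.20. OOP to date $529.20.
Claim 2 — $530: deductible already satisfied, so owner's share is 20% × $530 = $106. Cost to owner: $106. OOP to date $635.20.
Claim 3 — $1518: deductible met; 20% of $1518 = $303.60. Owner pays $303.60; OOP now $938.80.
Claim 4 — $13279: deductible met; 20% of $13279 = $2655.80. OOP would hit $3594.60 > $1300, so the cap limits the owner to $1300 − $938.80 = $361.20.

$361.20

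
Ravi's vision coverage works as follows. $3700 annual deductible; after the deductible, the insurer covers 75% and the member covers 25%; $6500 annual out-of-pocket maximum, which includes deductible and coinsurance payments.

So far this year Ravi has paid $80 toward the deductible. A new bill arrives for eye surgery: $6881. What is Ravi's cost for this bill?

Remaining deductible: $3700 − $80 = $3620.
The remaining $3261 (= $6881 − $3620) moves to coinsurance.
25% of $3261 = $815.25 falls to the member.
So the member owes $3620 + $815.25 = $4435.25 before any cap.
Year-to-date out-of-pocket becomes $80 + $4435.25 = $4515.25, still under the $6500 maximum, so no cap applies.

$4435.25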